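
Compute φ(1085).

720

Prime factorization: 1085 = 5 * 7 * 31.
φ(1085) = 1085 · (1 − 1/5) · (1 − 1/7) · (1 − 1/31)
       = 1085 · 720/1085 = 720.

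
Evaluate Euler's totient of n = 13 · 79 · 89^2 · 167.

1216904832

φ(1358522789) = 1358522789 · (1 − 1/13) · (1 − 1/79) · (1 − 1/89) · (1 − 1/167)
       = 1358522789 · 13673088/15264301 = 1216904832.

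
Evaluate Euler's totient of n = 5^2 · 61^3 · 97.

428659200

φ(550428925) = 550428925 · (1 − 1/5) · (1 − 1/61) · (1 − 1/97)
       = 550428925 · 23040/29585 = 428659200.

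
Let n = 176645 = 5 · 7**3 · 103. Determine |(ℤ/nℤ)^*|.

φ(5) = 5 − 1 = 4.
φ(7^3) = 7^3 − 7^2 = 343 − 49 = 294.
φ(103) = 103 − 1 = 102.
φ(176645) = 4 × 294 × 102 = 119952.

119952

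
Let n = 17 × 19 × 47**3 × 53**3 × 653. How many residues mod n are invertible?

φ(17) = 17 − 1 = 16.
φ(19) = 19 − 1 = 18.
φ(47^3) = 47^2·(47−1) = 2209·46 = 101614.
φ(53^3) = 53^3 − 53^2 = 148877 − 2809 = 146068.
φ(653) = 653 − 1 = 652.
φ(3260144773282549) = 16 × 18 × 101614 × 146068 × 652 = 2787075373335552.

2787075373335552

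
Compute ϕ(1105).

768

Factor 1105: 1105 = 5 * 13 * 17.
φ(1105) = 1105 · (1 − 1/5) · (1 − 1/13) · (1 − 1/17)
       = 1105 · 768/1105 = 768.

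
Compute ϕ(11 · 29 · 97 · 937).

25159680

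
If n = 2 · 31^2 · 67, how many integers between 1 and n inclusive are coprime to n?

61380

φ(128774) = 128774 · (1 − 1/2) · (1 − 1/31) · (1 − 1/67)
       = 128774 · 1980/4154 = 61380.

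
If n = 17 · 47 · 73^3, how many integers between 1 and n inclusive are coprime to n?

φ(310824583) = 310824583 · (1 − 1/17) · (1 − 1/47) · (1 − 1/73)
       = 310824583 · 52992/58327 = 282394368.

282394368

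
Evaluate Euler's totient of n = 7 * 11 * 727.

43560

φ(7) = 7 − 1 = 6.
φ(11) = 11 − 1 = 10.
φ(727) = 727 − 1 = 726.
Since φ is multiplicative, φ(55979) = 6 · 10 · 726 = 43560.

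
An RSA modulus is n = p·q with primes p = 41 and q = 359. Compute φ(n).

φ(14719) = 14719 · (1 − 1/41) · (1 − 1/359)
       = 14719 · 14320/14719 = 14320.

14320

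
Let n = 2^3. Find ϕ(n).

4

φ(8) = 8 · (1 − 1/2)
       = 8 · 1/2 = 4.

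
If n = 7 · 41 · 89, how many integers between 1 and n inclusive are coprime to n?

21120

φ(7) = 7 − 1 = 6.
φ(41) = 41 − 1 = 40.
φ(89) = 89 − 1 = 88.
Multiply: 6 · 40 · 88 = 21120.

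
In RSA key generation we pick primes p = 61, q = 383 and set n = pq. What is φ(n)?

22920

φ(pq) = (p−1)(q−1) = 60 · 382 = 22920.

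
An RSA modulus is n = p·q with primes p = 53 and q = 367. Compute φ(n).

19032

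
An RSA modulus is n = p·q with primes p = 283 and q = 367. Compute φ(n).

φ(n) = (p − 1)(q − 1) = (283−1)(367−1) = 282·366 = 103212.

103212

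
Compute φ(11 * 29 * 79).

21840

φ(25201) = 25201 · (1 − 1/11) · (1 − 1/29) · (1 − 1/79)
       = 25201 · 21840/25201 = 21840.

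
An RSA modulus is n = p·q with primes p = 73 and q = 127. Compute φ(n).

9072

φ(9271) = 9271 · (1 − 1/73) · (1 − 1/127)
       = 9271 · 9072/9271 = 9072.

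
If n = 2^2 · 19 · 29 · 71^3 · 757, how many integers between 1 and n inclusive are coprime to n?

φ(2^2) = 2^2 − 2^1 = 4 − 2 = 2.
φ(19) = 19 − 1 = 18.
φ(29) = 29 − 1 = 28.
φ(71^3) = 71^2·(71−1) = 5041·70 = 352870.
φ(757) = 757 − 1 = 756.
φ(597148733908) = 2 × 18 × 28 × 352870 × 756 = 268903877760.

268903877760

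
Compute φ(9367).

8064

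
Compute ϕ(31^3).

28830

φ(31^3) = 31^3 − 31^2 = 29791 − 961 = 28830.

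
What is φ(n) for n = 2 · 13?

φ(2) = 2 − 1 = 1.
φ(13) = 13 − 1 = 12.
Since φ is multiplicative, φ(26) = 1 · 12 = 12.

12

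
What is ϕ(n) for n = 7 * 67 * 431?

170280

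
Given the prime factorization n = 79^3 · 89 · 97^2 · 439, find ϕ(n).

φ(181250523369521) = 181250523369521 · (1 − 1/79) · (1 − 1/89) · (1 − 1/97) · (1 − 1/439)
       = 181250523369521 · 288617472/299401073 = 174722379346944.

174722379346944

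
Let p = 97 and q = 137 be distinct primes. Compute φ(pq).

φ(13289) = 13289 · (1 − 1/97) · (1 − 1/137)
       = 13289 · 13056/13289 = 13056.

13056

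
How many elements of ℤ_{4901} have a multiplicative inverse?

First factor: 4901 = 13^2 * 29.
φ(13^2) = 13^2 − 13^1 = 169 − 13 = 156.
φ(29) = 29 − 1 = 28.
φ(4901) = 156 × 28 = 4368.

4368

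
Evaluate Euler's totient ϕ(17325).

Prime factorization: 17325 = 3^2 · 5^2 · 7 · 11.
φ(17325) = 17325 · (1 − 1/3) · (1 − 1/5) · (1 − 1/7) · (1 − 1/11)
       = 17325 · 480/1155 = 7200.

7200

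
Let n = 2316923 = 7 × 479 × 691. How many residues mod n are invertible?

φ(2316923) = 2316923 · (1 − 1/7) · (1 − 1/479) · (1 − 1/691)
       = 2316923 · 1978920/2316923 = 1978920.

1978920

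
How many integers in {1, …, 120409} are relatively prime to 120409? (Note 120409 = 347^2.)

φ(120409) = 120409 · (1 − 1/347)
       = 120409 · 346/347 = 120062.

120062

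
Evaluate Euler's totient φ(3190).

1120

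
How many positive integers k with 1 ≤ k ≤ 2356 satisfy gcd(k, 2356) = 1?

1080

Factor 2356: 2356 = 2^2 · 19 · 31.
φ(2356) = 2356 · (1 − 1/2) · (1 − 1/19) · (1 − 1/31)
       = 2356 · 540/1178 = 1080.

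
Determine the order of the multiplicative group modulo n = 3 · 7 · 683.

φ(14343) = 14343 · (1 − 1/3) · (1 − 1/7) · (1 − 1/683)
       = 14343 · 8184/14343 = 8184.

8184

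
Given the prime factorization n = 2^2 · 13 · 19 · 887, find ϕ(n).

φ(2^2) = 2^2 − 2^1 = 4 − 2 = 2.
φ(13) = 13 − 1 = 12.
φ(19) = 19 − 1 = 18.
φ(887) = 887 − 1 = 886.
φ(876356) = 2 × 12 × 18 × 886 = 382752.

382752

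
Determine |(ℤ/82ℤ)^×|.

40

82 = 2 × 41.
φ(82) = 82 · (1 − 1/2) · (1 − 1/41)
       = 82 · 40/82 = 40.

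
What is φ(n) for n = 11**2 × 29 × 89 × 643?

174007680

φ(11^2) = 11^2 − 11^1 = 121 − 11 = 110.
φ(29) = 29 − 1 = 28.
φ(89) = 89 − 1 = 88.
φ(643) = 643 − 1 = 642.
φ(200809543) = 110 × 28 × 88 × 642 = 174007680.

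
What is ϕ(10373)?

8800

First factor: 10373 = 11 * 23 * 41.
φ(10373) = 10373 · (1 − 1/11) · (1 − 1/23) · (1 − 1/41)
       = 10373 · 8800/10373 = 8800.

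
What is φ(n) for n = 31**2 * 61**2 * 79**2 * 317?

6627852129600

φ(7074512242757) = 7074512242757 · (1 − 1/31) · (1 − 1/61) · (1 − 1/79) · (1 − 1/317)
       = 7074512242757 · 44366400/47356313 = 6627852129600.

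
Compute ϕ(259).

Factor 259: 259 = 7 * 37.
φ(7) = 7 − 1 = 6.
φ(37) = 37 − 1 = 36.
Multiply: 6 · 36 = 216.

216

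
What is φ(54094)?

24192

Prime factorization: 54094 = 2 × 17 × 37 × 43.
φ(2) = 2 − 1 = 1.
φ(17) = 17 − 1 = 16.
φ(37) = 37 − 1 = 36.
φ(43) = 43 − 1 = 42.
φ(54094) = 1 × 16 × 36 × 42 = 24192.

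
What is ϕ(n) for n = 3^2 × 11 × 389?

φ(38511) = 38511 · (1 − 1/3) · (1 − 1/11) · (1 − 1/389)
       = 38511 · 7760/12837 = 23280.

23280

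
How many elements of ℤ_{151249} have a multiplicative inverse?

Prime factorization: 151249 = 7 * 17 * 31 * 41.
φ(7) = 7 − 1 = 6.
φ(17) = 17 − 1 = 16.
φ(31) = 31 − 1 = 30.
φ(41) = 41 − 1 = 40.
φ(151249) = 6 × 16 × 30 × 40 = 115200.

115200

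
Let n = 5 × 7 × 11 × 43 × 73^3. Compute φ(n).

φ(5) = 5 − 1 = 4.
φ(7) = 7 − 1 = 6.
φ(11) = 11 − 1 = 10.
φ(43) = 43 − 1 = 42.
φ(73^3) = 73^2·(73−1) = 5329·72 = 383688.
Since φ is multiplicative, φ(6440176435) = 4 · 6 · 10 · 42 · 383688 = 3867575040.

3867575040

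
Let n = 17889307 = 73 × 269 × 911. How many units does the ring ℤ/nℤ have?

φ(73) = 73 − 1 = 72.
φ(269) = 269 − 1 = 268.
φ(911) = 911 − 1 = 910.
Multiply: 72 · 268 · 910 = 17559360.

17559360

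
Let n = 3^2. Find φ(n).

φ(9) = 9 · (1 − 1/3)
       = 9 · 2/3 = 6.

6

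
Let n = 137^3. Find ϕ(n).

2552584

φ(137^3) = 137^3 − 137^2 = 2571353 − 18769 = 2552584.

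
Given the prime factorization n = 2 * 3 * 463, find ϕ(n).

924

φ(2778) = 2778 · (1 − 1/2) · (1 − 1/3) · (1 − 1/463)
       = 2778 · 924/2778 = 924.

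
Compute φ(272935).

179712

272935 = 5 · 13**2 · 17 · 19.
φ(272935) = 272935 · (1 − 1/5) · (1 − 1/13) · (1 − 1/17) · (1 − 1/19)
       = 272935 · 13824/20995 = 179712.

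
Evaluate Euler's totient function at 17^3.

φ(4913) = 4913 · (1 − 1/17)
       = 4913 · 16/17 = 4624.

4624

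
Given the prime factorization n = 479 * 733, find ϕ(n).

349896

φ(479) = 479 − 1 = 478.
φ(733) = 733 − 1 = 732.
Since φ is multiplicative, φ(351107) = 478 · 732 = 349896.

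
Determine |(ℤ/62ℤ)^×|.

62 = 2 · 31.
φ(62) = 62 · (1 − 1/2) · (1 − 1/31)
       = 62 · 30/62 = 30.

30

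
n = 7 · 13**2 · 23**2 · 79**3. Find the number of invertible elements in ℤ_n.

φ(7) = 7 − 1 = 6.
φ(13^2) = 13^1·(13−1) = 13·12 = 156.
φ(23^2) = 23^1·(23−1) = 23·22 = 506.
φ(79^3) = 79^2·(79−1) = 6241·78 = 486798.
Since φ is multiplicative, φ(308547257473) = 6 · 156 · 506 · 486798 = 230555321568.

230555321568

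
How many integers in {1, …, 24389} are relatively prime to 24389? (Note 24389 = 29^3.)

φ(29^3) = 29^2·(29−1) = 841·28 = 23548.

23548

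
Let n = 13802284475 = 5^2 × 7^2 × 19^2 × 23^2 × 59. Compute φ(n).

8431093440

φ(13802284475) = 13802284475 · (1 − 1/5) · (1 − 1/7) · (1 − 1/19) · (1 − 1/23) · (1 − 1/59)
       = 13802284475 · 551232/902405 = 8431093440.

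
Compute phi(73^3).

φ(73^3) = 73^2·(73−1) = 5329·72 = 383688.

383688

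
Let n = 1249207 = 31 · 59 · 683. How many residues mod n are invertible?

φ(31) = 31 − 1 = 30.
φ(59) = 59 − 1 = 58.
φ(683) = 683 − 1 = 682.
Multiply: 30 · 58 · 682 = 1186680.

1186680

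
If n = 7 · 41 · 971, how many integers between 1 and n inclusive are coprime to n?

232800

φ(7) = 7 − 1 = 6.
φ(41) = 41 − 1 = 40.
φ(971) = 971 − 1 = 970.
φ(278677) = 6 × 40 × 970 = 232800.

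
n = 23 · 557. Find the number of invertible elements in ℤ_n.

12232

φ(23) = 23 − 1 = 22.
φ(557) = 557 − 1 = 556.
φ(12811) = 22 × 556 = 12232.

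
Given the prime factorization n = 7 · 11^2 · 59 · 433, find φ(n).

φ(7) = 7 − 1 = 6.
φ(11^2) = 11^1·(11−1) = 11·10 = 110.
φ(59) = 59 − 1 = 58.
φ(433) = 433 − 1 = 432.
Multiply: 6 · 110 · 58 · 432 = 16536960.

16536960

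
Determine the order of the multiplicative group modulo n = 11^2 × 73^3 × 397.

16713449280

φ(18687209629) = 18687209629 · (1 − 1/11) · (1 − 1/73) · (1 − 1/397)
       = 18687209629 · 285120/318791 = 16713449280.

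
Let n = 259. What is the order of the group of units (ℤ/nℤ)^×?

216

Prime factorization: 259 = 7 · 37.
φ(7) = 7 − 1 = 6.
φ(37) = 37 − 1 = 36.
φ(259) = 6 × 36 = 216.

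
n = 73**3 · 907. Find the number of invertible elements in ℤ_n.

φ(73^3) = 73^3 − 73^2 = 389017 − 5329 = 383688.
φ(907) = 907 − 1 = 906.
Since φ is multiplicative, φ(352838419) = 383688 · 906 = 347621328.

347621328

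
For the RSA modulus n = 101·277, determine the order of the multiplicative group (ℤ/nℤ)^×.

27600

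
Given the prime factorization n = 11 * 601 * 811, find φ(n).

φ(11) = 11 − 1 = 10.
φ(601) = 601 − 1 = 600.
φ(811) = 811 − 1 = 810.
Multiply: 10 · 600 · 810 = 4860000.

4860000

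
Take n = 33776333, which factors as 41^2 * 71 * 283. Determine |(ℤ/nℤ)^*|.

φ(41^2) = 41^1·(41−1) = 41·40 = 1640.
φ(71) = 71 − 1 = 70.
φ(283) = 283 − 1 = 282.
Since φ is multiplicative, φ(33776333) = 1640 · 70 · 282 = 32373600.

32373600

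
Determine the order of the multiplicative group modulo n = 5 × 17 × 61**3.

φ(5) = 5 − 1 = 4.
φ(17) = 17 − 1 = 16.
φ(61^3) = 61^2·(61−1) = 3721·60 = 223260.
φ(19293385) = 4 × 16 × 223260 = 14288640.

14288640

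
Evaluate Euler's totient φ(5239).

4680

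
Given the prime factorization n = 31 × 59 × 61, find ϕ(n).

φ(31) = 31 − 1 = 30.
φ(59) = 59 − 1 = 58.
φ(61) = 61 − 1 = 60.
Since φ is multiplicative, φ(111569) = 30 · 58 · 60 = 104400.

104400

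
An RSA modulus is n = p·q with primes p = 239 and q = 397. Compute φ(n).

94248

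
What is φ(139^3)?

φ(2685619) = 2685619 · (1 − 1/139)
       = 2685619 · 138/139 = 2666298.

2666298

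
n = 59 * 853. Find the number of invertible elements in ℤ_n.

49416

φ(50327) = 50327 · (1 − 1/59) · (1 − 1/853)
       = 50327 · 49416/50327 = 49416.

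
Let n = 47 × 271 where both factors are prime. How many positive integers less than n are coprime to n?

12420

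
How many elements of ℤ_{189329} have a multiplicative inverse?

145152

Prime factorization: 189329 = 7 · 17 · 37 · 43.
φ(189329) = 189329 · (1 − 1/7) · (1 − 1/17) · (1 − 1/37) · (1 − 1/43)
       = 189329 · 145152/189329 = 145152.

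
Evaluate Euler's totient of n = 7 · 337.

2016

φ(2359) = 2359 · (1 − 1/7) · (1 − 1/337)
       = 2359 · 2016/2359 = 2016.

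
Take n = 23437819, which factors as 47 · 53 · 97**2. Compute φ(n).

22274304

φ(47) = 47 − 1 = 46.
φ(53) = 53 − 1 = 52.
φ(97^2) = 97^2 − 97^1 = 9409 − 97 = 9312.
Since φ is multiplicative, φ(23437819) = 46 · 52 · 9312 = 22274304.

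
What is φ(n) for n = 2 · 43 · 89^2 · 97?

31578624

φ(66076982) = 66076982 · (1 − 1/2) · (1 − 1/43) · (1 − 1/89) · (1 − 1/97)
       = 66076982 · 354816/742438 = 31578624.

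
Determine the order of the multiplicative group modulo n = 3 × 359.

φ(1077) = 1077 · (1 − 1/3) · (1 − 1/359)
       = 1077 · 716/1077 = 716.

716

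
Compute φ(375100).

First factor: 375100 = 2**2 · 5**2 · 11**2 · 31.
φ(375100) = 375100 · (1 − 1/2) · (1 − 1/5) · (1 − 1/11) · (1 − 1/31)
       = 375100 · 1200/3410 = 132000.

132000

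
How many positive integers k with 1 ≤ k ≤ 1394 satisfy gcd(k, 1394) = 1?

Factor 1394: 1394 = 2 · 17 · 41.
φ(1394) = 1394 · (1 − 1/2) · (1 − 1/17) · (1 − 1/41)
       = 1394 · 640/1394 = 640.

640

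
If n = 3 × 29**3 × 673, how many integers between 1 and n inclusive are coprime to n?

31648512

φ(3) = 3 − 1 = 2.
φ(29^3) = 29^3 − 29^2 = 24389 − 841 = 23548.
φ(673) = 673 − 1 = 672.
φ(49241391) = 2 × 23548 × 672 = 31648512.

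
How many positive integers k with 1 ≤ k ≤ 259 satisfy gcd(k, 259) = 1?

259 = 7 · 37.
φ(7) = 7 − 1 = 6.
φ(37) = 37 − 1 = 36.
Since φ is multiplicative, φ(259) = 6 · 36 = 216.

216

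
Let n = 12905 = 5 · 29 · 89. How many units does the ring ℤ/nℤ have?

9856

φ(12905) = 12905 · (1 − 1/5) · (1 − 1/29) · (1 − 1/89)
       = 12905 · 9856/12905 = 9856.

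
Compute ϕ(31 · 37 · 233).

φ(267251) = 267251 · (1 − 1/31) · (1 − 1/37) · (1 − 1/233)
       = 267251 · 250560/267251 = 250560.

250560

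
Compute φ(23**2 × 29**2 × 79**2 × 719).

1817827563552

φ(23^2) = 23^1·(23−1) = 23·22 = 506.
φ(29^2) = 29^2 − 29^1 = 841 − 29 = 812.
φ(79^2) = 79^1·(79−1) = 79·78 = 6162.
φ(719) = 719 − 1 = 718.
φ(1996341067031) = 506 × 812 × 6162 × 718 = 1817827563552.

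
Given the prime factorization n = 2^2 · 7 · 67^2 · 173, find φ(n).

9127008

φ(2^2) = 2^1·(2−1) = 2·1 = 2.
φ(7) = 7 − 1 = 6.
φ(67^2) = 67^2 − 67^1 = 4489 − 67 = 4422.
φ(173) = 173 − 1 = 172.
φ(21744716) = 2 × 6 × 4422 × 172 = 9127008.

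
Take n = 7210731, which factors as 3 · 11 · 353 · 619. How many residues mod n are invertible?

φ(3) = 3 − 1 = 2.
φ(11) = 11 − 1 = 10.
φ(353) = 353 − 1 = 352.
φ(619) = 619 − 1 = 618.
Multiply: 2 · 10 · 352 · 618 = 4350720.

4350720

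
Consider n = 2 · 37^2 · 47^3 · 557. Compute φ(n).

75254515488

φ(2) = 2 − 1 = 1.
φ(37^2) = 37^1·(37−1) = 37·36 = 1332.
φ(47^3) = 47^2·(47−1) = 2209·46 = 101614.
φ(557) = 557 − 1 = 556.
φ(158336927318) = 1 × 1332 × 101614 × 556 = 75254515488.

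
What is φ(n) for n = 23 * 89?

φ(2047) = 2047 · (1 − 1/23) · (1 − 1/89)
       = 2047 · 1936/2047 = 1936.

1936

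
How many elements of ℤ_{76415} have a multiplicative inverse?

53760

Prime factorization: 76415 = 5 * 17 * 29 * 31.
φ(76415) = 76415 · (1 − 1/5) · (1 − 1/17) · (1 − 1/29) · (1 − 1/31)
       = 76415 · 53760/76415 = 53760.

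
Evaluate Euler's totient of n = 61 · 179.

10680

φ(61) = 61 − 1 = 60.
φ(179) = 179 − 1 = 178.
Multiply: 60 · 178 = 10680.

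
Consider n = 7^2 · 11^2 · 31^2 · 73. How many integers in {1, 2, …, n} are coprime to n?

φ(415937137) = 415937137 · (1 − 1/7) · (1 − 1/11) · (1 − 1/31) · (1 − 1/73)
       = 415937137 · 129600/174251 = 309355200.

309355200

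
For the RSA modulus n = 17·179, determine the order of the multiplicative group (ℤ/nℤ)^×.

For distinct primes, φ(pq) = (p−1)(q−1) = 16 × 178 = 2848.

2848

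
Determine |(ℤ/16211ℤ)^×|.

14112

First factor: 16211 = 13 * 29 * 43.
φ(16211) = 16211 · (1 − 1/13) · (1 − 1/29) · (1 − 1/43)
       = 16211 · 14112/16211 = 14112.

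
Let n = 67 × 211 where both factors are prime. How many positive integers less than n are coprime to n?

φ(67) = 67 − 1 = 66.
φ(211) = 211 − 1 = 210.
Multiply: 66 · 210 = 13860.

13860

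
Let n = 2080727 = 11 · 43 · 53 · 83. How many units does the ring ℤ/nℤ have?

1790880

φ(2080727) = 2080727 · (1 − 1/11) · (1 − 1/43) · (1 − 1/53) · (1 − 1/83)
       = 2080727 · 1790880/2080727 = 1790880.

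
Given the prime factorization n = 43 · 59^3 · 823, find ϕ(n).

φ(43) = 43 − 1 = 42.
φ(59^3) = 59^3 − 59^2 = 205379 − 3481 = 201898.
φ(823) = 823 − 1 = 822.
Since φ is multiplicative, φ(7268157431) = 42 · 201898 · 822 = 6970326552.

6970326552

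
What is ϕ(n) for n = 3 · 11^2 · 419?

91960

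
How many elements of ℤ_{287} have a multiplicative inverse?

Prime factorization: 287 = 7 · 41.
φ(7) = 7 − 1 = 6.
φ(41) = 41 − 1 = 40.
Multiply: 6 · 40 = 240.

240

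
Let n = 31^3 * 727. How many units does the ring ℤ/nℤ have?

20930580

φ(31^3) = 31^2·(31−1) = 961·30 = 28830.
φ(727) = 727 − 1 = 726.
φ(21658057) = 28830 × 726 = 20930580.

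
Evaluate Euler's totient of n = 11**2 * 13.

1320

φ(11^2) = 11^1·(11−1) = 11·10 = 110.
φ(13) = 13 − 1 = 12.
φ(1573) = 110 × 12 = 1320.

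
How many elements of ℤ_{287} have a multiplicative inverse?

Factor 287: 287 = 7 · 41.
φ(7) = 7 − 1 = 6.
φ(41) = 41 − 1 = 40.
Since φ is multiplicative, φ(287) = 6 · 40 = 240.

240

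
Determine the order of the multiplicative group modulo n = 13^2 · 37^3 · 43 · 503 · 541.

87534108829440

φ(13^2) = 13^2 − 13^1 = 169 − 13 = 156.
φ(37^3) = 37^3 − 37^2 = 50653 − 1369 = 49284.
φ(43) = 43 − 1 = 42.
φ(503) = 503 − 1 = 502.
φ(541) = 541 − 1 = 540.
φ(100167211200173) = 156 × 49284 × 42 × 502 × 540 = 87534108829440.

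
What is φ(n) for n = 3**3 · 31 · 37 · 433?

8398080

φ(3^3) = 3^2·(3−1) = 9·2 = 18.
φ(31) = 31 − 1 = 30.
φ(37) = 37 − 1 = 36.
φ(433) = 433 − 1 = 432.
Since φ is multiplicative, φ(13409577) = 18 · 30 · 36 · 432 = 8398080.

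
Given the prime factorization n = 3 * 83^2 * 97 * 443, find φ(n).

577584384

φ(3) = 3 − 1 = 2.
φ(83^2) = 83^2 − 83^1 = 6889 − 83 = 6806.
φ(97) = 97 − 1 = 96.
φ(443) = 443 − 1 = 442.
Since φ is multiplicative, φ(888081657) = 2 · 6806 · 96 · 442 = 577584384.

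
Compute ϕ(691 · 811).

558900

φ(560401) = 560401 · (1 − 1/691) · (1 − 1/811)
       = 560401 · 558900/560401 = 558900.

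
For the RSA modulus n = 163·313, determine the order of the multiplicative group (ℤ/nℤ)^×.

50544

φ(51019) = 51019 · (1 − 1/163) · (1 − 1/313)
       = 51019 · 50544/51019 = 50544.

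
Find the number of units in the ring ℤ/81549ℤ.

46080

Factor 81549: 81549 = 3^2 · 13 · 17 · 41.
φ(81549) = 81549 · (1 − 1/3) · (1 − 1/13) · (1 − 1/17) · (1 − 1/41)
       = 81549 · 15360/27183 = 46080.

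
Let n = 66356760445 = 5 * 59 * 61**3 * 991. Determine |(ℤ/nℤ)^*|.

51278356800

φ(5) = 5 − 1 = 4.
φ(59) = 59 − 1 = 58.
φ(61^3) = 61^3 − 61^2 = 226981 − 3721 = 223260.
φ(991) = 991 − 1 = 990.
φ(66356760445) = 4 × 58 × 223260 × 990 = 51278356800.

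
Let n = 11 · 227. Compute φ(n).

2260

φ(11) = 11 − 1 = 10.
φ(227) = 227 − 1 = 226.
φ(2497) = 10 × 226 = 2260.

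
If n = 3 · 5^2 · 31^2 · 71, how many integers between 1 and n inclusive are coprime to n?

2604000

φ(5117325) = 5117325 · (1 − 1/3) · (1 − 1/5) · (1 − 1/31) · (1 − 1/71)
       = 5117325 · 16800/33015 = 2604000.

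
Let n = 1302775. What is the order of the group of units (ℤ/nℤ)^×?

984000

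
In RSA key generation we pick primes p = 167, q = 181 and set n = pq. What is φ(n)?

29880

φ(n) = (p − 1)(q − 1) = (167−1)(181−1) = 166·180 = 29880.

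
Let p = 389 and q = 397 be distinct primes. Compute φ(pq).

φ(154433) = 154433 · (1 − 1/389) · (1 − 1/397)
       = 154433 · 153648/154433 = 153648.

153648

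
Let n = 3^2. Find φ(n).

φ(3^2) = 3^2 − 3^1 = 9 − 3 = 6.

6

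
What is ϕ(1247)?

1176

Prime factorization: 1247 = 29 · 43.
φ(29) = 29 − 1 = 28.
φ(43) = 43 − 1 = 42.
φ(1247) = 28 × 42 = 1176.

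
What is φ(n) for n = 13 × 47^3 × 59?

φ(13) = 13 − 1 = 12.
φ(47^3) = 47^2·(47−1) = 2209·46 = 101614.
φ(59) = 59 − 1 = 58.
Since φ is multiplicative, φ(79632241) = 12 · 101614 · 58 = 70723344.

70723344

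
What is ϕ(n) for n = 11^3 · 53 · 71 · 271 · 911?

1082161080000

φ(1236516573193) = 1236516573193 · (1 − 1/11) · (1 − 1/53) · (1 − 1/71) · (1 − 1/271) · (1 − 1/911)
       = 1236516573193 · 8943480000/10219145233 = 1082161080000.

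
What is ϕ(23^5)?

6156502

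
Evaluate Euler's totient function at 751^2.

φ(564001) = 564001 · (1 − 1/751)
       = 564001 · 750/751 = 563250.

563250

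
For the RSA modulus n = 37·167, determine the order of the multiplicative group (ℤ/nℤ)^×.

For distinct primes, φ(pq) = (p−1)(q−1) = 36 × 166 = 5976.

5976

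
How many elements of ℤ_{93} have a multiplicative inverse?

Factor 93: 93 = 3 · 31.
φ(3) = 3 − 1 = 2.
φ(31) = 31 − 1 = 30.
Since φ is multiplicative, φ(93) = 2 · 30 = 60.

60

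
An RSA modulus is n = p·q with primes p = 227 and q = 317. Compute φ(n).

71416

For distinct primes, φ(pq) = (p−1)(q−1) = 226 × 316 = 71416.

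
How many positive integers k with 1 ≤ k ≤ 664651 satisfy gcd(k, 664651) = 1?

First factor: 664651 = 13 · 29 · 41 · 43.
φ(13) = 13 − 1 = 12.
φ(29) = 29 − 1 = 28.
φ(41) = 41 − 1 = 40.
φ(43) = 43 − 1 = 42.
φ(664651) = 12 × 28 × 40 × 42 = 564480.

564480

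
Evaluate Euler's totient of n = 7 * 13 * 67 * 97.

456192

φ(7) = 7 − 1 = 6.
φ(13) = 13 − 1 = 12.
φ(67) = 67 − 1 = 66.
φ(97) = 97 − 1 = 96.
Since φ is multiplicative, φ(591409) = 6 · 12 · 66 · 96 = 456192.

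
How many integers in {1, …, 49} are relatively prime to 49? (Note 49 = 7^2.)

φ(49) = 49 · (1 − 1/7)
       = 49 · 6/7 = 42.

42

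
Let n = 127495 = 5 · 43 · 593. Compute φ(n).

99456

φ(127495) = 127495 · (1 − 1/5) · (1 − 1/43) · (1 − 1/593)
       = 127495 · 99456/127495 = 99456.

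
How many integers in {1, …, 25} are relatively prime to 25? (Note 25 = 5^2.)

20

φ(25) = 25 · (1 − 1/5)
       = 25 · 4/5 = 20.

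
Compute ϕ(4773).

3024

Prime factorization: 4773 = 3 × 37 × 43.
φ(3) = 3 − 1 = 2.
φ(37) = 37 − 1 = 36.
φ(43) = 43 − 1 = 42.
φ(4773) = 2 × 36 × 42 = 3024.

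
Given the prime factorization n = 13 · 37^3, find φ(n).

φ(658489) = 658489 · (1 − 1/13) · (1 − 1/37)
       = 658489 · 432/481 = 591408.

591408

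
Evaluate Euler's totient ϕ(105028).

39600

Factor 105028: 105028 = 2^2 · 7 · 11^2 · 31.
φ(105028) = 105028 · (1 − 1/2) · (1 − 1/7) · (1 − 1/11) · (1 − 1/31)
       = 105028 · 1800/4774 = 39600.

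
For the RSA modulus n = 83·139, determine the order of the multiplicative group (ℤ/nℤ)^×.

φ(11537) = 11537 · (1 − 1/83) · (1 − 1/139)
       = 11537 · 11316/11537 = 11316.

11316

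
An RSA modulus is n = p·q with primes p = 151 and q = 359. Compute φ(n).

53700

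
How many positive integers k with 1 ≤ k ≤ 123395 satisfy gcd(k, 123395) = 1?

88704

123395 = 5 × 23 × 29 × 37.
φ(5) = 5 − 1 = 4.
φ(23) = 23 − 1 = 22.
φ(29) = 29 − 1 = 28.
φ(37) = 37 − 1 = 36.
φ(123395) = 4 × 22 × 28 × 36 = 88704.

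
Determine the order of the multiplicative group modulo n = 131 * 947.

122980

φ(124057) = 124057 · (1 − 1/131) · (1 − 1/947)
       = 124057 · 122980/124057 = 122980.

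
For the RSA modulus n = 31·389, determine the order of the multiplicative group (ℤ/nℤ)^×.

φ(pq) = (p−1)(q−1) = 30 · 388 = 11640.

11640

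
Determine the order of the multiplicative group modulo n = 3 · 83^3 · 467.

526484936

φ(3) = 3 − 1 = 2.
φ(83^3) = 83^3 − 83^2 = 571787 − 6889 = 564898.
φ(467) = 467 − 1 = 466.
Multiply: 2 · 564898 · 466 = 526484936.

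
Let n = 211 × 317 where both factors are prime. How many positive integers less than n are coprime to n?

66360

φ(66887) = 66887 · (1 − 1/211) · (1 − 1/317)
       = 66887 · 66360/66887 = 66360.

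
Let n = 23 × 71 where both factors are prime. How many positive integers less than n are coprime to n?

1540

φ(23) = 23 − 1 = 22.
φ(71) = 71 − 1 = 70.
Multiply: 22 · 70 = 1540.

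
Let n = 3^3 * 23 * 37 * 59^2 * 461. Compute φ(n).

22440654720

φ(36872133957) = 36872133957 · (1 − 1/3) · (1 − 1/23) · (1 − 1/37) · (1 − 1/59) · (1 − 1/461)
       = 36872133957 · 42261120/69439047 = 22440654720.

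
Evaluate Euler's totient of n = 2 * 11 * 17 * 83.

φ(31042) = 31042 · (1 − 1/2) · (1 − 1/11) · (1 − 1/17) · (1 − 1/83)
       = 31042 · 13120/31042 = 13120.

13120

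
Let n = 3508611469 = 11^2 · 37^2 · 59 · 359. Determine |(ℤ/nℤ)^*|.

φ(11^2) = 11^2 − 11^1 = 121 − 11 = 110.
φ(37^2) = 37^1·(37−1) = 37·36 = 1332.
φ(59) = 59 − 1 = 58.
φ(359) = 359 − 1 = 358.
φ(3508611469) = 110 × 1332 × 58 × 358 = 3042341280.

3042341280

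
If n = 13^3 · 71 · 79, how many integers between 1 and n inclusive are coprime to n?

11072880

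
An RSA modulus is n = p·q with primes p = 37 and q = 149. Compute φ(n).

5328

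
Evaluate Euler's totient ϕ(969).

Prime factorization: 969 = 3 * 17 * 19.
φ(3) = 3 − 1 = 2.
φ(17) = 17 − 1 = 16.
φ(19) = 19 − 1 = 18.
Multiply: 2 · 16 · 18 = 576.

576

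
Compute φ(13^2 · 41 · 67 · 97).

39536640

φ(45031571) = 45031571 · (1 − 1/13) · (1 − 1/41) · (1 − 1/67) · (1 − 1/97)
       = 45031571 · 3041280/3463967 = 39536640.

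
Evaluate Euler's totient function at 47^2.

φ(2209) = 2209 · (1 − 1/47)
       = 2209 · 46/47 = 2162.

2162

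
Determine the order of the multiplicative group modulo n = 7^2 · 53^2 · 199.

22918896

φ(27390559) = 27390559 · (1 − 1/7) · (1 − 1/53) · (1 − 1/199)
       = 27390559 · 61776/73829 = 22918896.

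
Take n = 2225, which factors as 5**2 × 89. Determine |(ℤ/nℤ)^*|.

1760

φ(5^2) = 5^2 − 5^1 = 25 − 5 = 20.
φ(89) = 89 − 1 = 88.
Multiply: 20 · 88 = 1760.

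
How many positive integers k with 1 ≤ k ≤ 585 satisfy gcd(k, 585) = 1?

Prime factorization: 585 = 3^2 × 5 × 13.
φ(585) = 585 · (1 − 1/3) · (1 − 1/5) · (1 − 1/13)
       = 585 · 96/195 = 288.

288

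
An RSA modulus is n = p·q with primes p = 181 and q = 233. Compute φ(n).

φ(42173) = 42173 · (1 − 1/181) · (1 − 1/233)
       = 42173 · 41760/42173 = 41760.

41760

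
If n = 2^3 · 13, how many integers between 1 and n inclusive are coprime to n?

48

φ(104) = 104 · (1 − 1/2) · (1 − 1/13)
       = 104 · 12/26 = 48.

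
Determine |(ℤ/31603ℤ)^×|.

Prime factorization: 31603 = 11 * 13^2 * 17.
φ(11) = 11 − 1 = 10.
φ(13^2) = 13^1·(13−1) = 13·12 = 156.
φ(17) = 17 − 1 = 16.
Multiply: 10 · 156 · 16 = 24960.

24960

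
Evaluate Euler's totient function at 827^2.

φ(683929) = 683929 · (1 − 1/827)
       = 683929 · 826/827 = 683102.

683102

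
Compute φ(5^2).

φ(25) = 25 · (1 − 1/5)
       = 25 · 4/5 = 20.

20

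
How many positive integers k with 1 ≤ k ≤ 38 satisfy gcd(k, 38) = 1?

18

First factor: 38 = 2 · 19.
φ(2) = 2 − 1 = 1.
φ(19) = 19 − 1 = 18.
Since φ is multiplicative, φ(38) = 1 · 18 = 18.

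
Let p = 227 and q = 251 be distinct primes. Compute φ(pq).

56500

For distinct primes, φ(pq) = (p−1)(q−1) = 226 × 250 = 56500.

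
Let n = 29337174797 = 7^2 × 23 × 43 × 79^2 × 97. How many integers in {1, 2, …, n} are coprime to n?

φ(29337174797) = 29337174797 · (1 − 1/7) · (1 − 1/23) · (1 − 1/43) · (1 − 1/79) · (1 − 1/97)
       = 29337174797 · 41513472/53050949 = 22956950016.

22956950016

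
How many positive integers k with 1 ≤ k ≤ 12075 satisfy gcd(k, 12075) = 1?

5280

Factor 12075: 12075 = 3 · 5**2 · 7 · 23.
φ(12075) = 12075 · (1 − 1/3) · (1 − 1/5) · (1 − 1/7) · (1 − 1/23)
       = 12075 · 1056/2415 = 5280.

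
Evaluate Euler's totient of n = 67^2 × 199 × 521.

455289120

φ(67^2) = 67^2 − 67^1 = 4489 − 67 = 4422.
φ(199) = 199 − 1 = 198.
φ(521) = 521 − 1 = 520.
Multiply: 4422 · 198 · 520 = 455289120.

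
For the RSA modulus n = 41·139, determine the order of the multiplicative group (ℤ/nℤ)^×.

For distinct primes, φ(pq) = (p−1)(q−1) = 40 × 138 = 5520.

5520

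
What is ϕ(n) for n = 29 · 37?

1008

φ(29) = 29 − 1 = 28.
φ(37) = 37 − 1 = 36.
Since φ is multiplicative, φ(1073) = 28 · 36 = 1008.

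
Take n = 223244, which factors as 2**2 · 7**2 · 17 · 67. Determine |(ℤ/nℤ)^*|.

88704

φ(2^2) = 2^1·(2−1) = 2·1 = 2.
φ(7^2) = 7^2 − 7^1 = 49 − 7 = 42.
φ(17) = 17 − 1 = 16.
φ(67) = 67 − 1 = 66.
Multiply: 2 · 42 · 16 · 66 = 88704.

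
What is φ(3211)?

2808

First factor: 3211 = 13^2 * 19.
φ(13^2) = 13^2 − 13^1 = 169 − 13 = 156.
φ(19) = 19 − 1 = 18.
Multiply: 156 · 18 = 2808.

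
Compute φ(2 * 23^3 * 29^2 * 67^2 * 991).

41370266155680

φ(91040106983506) = 91040106983506 · (1 − 1/2) · (1 − 1/23) · (1 − 1/29) · (1 − 1/67) · (1 − 1/991)
       = 91040106983506 · 40249440/88573598 = 41370266155680.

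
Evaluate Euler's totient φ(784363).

First factor: 784363 = 17 · 29 · 37 · 43.
φ(17) = 17 − 1 = 16.
φ(29) = 29 − 1 = 28.
φ(37) = 37 − 1 = 36.
φ(43) = 43 − 1 = 42.
φ(784363) = 16 × 28 × 36 × 42 = 677376.

677376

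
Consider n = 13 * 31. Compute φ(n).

φ(13) = 13 − 1 = 12.
φ(31) = 31 − 1 = 30.
Multiply: 12 · 30 = 360.

360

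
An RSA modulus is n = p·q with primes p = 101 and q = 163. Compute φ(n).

φ(16463) = 16463 · (1 − 1/101) · (1 − 1/163)
       = 16463 · 16200/16463 = 16200.

16200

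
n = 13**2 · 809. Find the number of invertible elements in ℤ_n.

126048

φ(13^2) = 13^1·(13−1) = 13·12 = 156.
φ(809) = 809 − 1 = 808.
Multiply: 156 · 808 = 126048.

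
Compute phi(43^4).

3339294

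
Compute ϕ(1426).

First factor: 1426 = 2 · 23 · 31.
φ(1426) = 1426 · (1 − 1/2) · (1 − 1/23) · (1 − 1/31)
       = 1426 · 660/1426 = 660.

660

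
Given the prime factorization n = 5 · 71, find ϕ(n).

280

φ(355) = 355 · (1 − 1/5) · (1 − 1/71)
       = 355 · 280/355 = 280.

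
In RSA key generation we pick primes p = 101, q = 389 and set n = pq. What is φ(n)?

φ(101) = 101 − 1 = 100.
φ(389) = 389 − 1 = 388.
Multiply: 100 · 388 = 38800.

38800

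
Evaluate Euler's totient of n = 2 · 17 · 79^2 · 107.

10450752

φ(2) = 2 − 1 = 1.
φ(17) = 17 − 1 = 16.
φ(79^2) = 79^1·(79−1) = 79·78 = 6162.
φ(107) = 107 − 1 = 106.
Since φ is multiplicative, φ(22704758) = 1 · 16 · 6162 · 106 = 10450752.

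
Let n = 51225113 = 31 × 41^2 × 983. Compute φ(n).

48314400

φ(31) = 31 − 1 = 30.
φ(41^2) = 41^1·(41−1) = 41·40 = 1640.
φ(983) = 983 − 1 = 982.
φ(51225113) = 30 × 1640 × 982 = 48314400.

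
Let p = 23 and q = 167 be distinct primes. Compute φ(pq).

For distinct primes, φ(pq) = (p−1)(q−1) = 22 × 166 = 3652.

3652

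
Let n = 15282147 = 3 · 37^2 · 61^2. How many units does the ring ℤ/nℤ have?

9750240

φ(15282147) = 15282147 · (1 − 1/3) · (1 − 1/37) · (1 − 1/61)
       = 15282147 · 4320/6771 = 9750240.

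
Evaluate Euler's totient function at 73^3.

φ(73^3) = 73^3 − 73^2 = 389017 − 5329 = 383688.

383688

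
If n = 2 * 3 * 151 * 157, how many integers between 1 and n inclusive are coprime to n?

46800

φ(142242) = 142242 · (1 − 1/2) · (1 − 1/3) · (1 − 1/151) · (1 − 1/157)
       = 142242 · 46800/142242 = 46800.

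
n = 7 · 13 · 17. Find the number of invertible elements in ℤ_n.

1152

φ(1547) = 1547 · (1 − 1/7) · (1 − 1/13) · (1 − 1/17)
       = 1547 · 1152/1547 = 1152.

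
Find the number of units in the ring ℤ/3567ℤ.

First factor: 3567 = 3 × 29 × 41.
φ(3) = 3 − 1 = 2.
φ(29) = 29 − 1 = 28.
φ(41) = 41 − 1 = 40.
Since φ is multiplicative, φ(3567) = 2 · 28 · 40 = 2240.

2240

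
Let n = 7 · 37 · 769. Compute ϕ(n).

φ(199171) = 199171 · (1 − 1/7) · (1 − 1/37) · (1 − 1/769)
       = 199171 · 165888/199171 = 165888.

165888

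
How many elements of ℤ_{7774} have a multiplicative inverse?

3432

Factor 7774: 7774 = 2 × 13^2 × 23.
φ(7774) = 7774 · (1 − 1/2) · (1 − 1/13) · (1 − 1/23)
       = 7774 · 264/598 = 3432.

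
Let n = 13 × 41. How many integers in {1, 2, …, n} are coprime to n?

φ(533) = 533 · (1 − 1/13) · (1 − 1/41)
       = 533 · 480/533 = 480.

480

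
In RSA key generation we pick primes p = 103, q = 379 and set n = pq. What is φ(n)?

φ(n) = (p − 1)(q − 1) = (103−1)(379−1) = 102·378 = 38556.

38556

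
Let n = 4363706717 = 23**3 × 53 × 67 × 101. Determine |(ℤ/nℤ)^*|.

3994161600

φ(4363706717) = 4363706717 · (1 − 1/23) · (1 − 1/53) · (1 − 1/67) · (1 − 1/101)
       = 4363706717 · 7550400/8248973 = 3994161600.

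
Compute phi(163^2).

φ(26569) = 26569 · (1 − 1/163)
       = 26569 · 162/163 = 26406.

26406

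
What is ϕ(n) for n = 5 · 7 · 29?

672

φ(5) = 5 − 1 = 4.
φ(7) = 7 − 1 = 6.
φ(29) = 29 − 1 = 28.
φ(1015) = 4 × 6 × 28 = 672.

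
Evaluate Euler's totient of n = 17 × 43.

φ(17) = 17 − 1 = 16.
φ(43) = 43 − 1 = 42.
Since φ is multiplicative, φ(731) = 16 · 42 = 672.

672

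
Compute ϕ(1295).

First factor: 1295 = 5 · 7 · 37.
φ(1295) = 1295 · (1 − 1/5) · (1 − 1/7) · (1 − 1/37)
       = 1295 · 864/1295 = 864.

864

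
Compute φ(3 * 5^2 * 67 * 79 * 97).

19768320

φ(38506575) = 38506575 · (1 − 1/3) · (1 − 1/5) · (1 − 1/67) · (1 − 1/79) · (1 − 1/97)
       = 38506575 · 3953664/7701315 = 19768320.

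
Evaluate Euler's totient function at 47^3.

101614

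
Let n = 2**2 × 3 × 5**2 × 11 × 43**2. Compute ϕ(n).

φ(2^2) = 2^1·(2−1) = 2·1 = 2.
φ(3) = 3 − 1 = 2.
φ(5^2) = 5^1·(5−1) = 5·4 = 20.
φ(11) = 11 − 1 = 10.
φ(43^2) = 43^1·(43−1) = 43·42 = 1806.
φ(6101700) = 2 × 2 × 20 × 10 × 1806 = 1444800.

1444800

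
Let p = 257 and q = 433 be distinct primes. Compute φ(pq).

110592

φ(pq) = (p−1)(q−1) = 256 · 432 = 110592.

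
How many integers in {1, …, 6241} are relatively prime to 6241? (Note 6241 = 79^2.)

6162

φ(79^2) = 79^1·(79−1) = 79·78 = 6162.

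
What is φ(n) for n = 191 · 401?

76000

φ(76591) = 76591 · (1 − 1/191) · (1 − 1/401)
       = 76591 · 76000/76591 = 76000.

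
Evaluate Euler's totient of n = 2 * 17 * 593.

9472

φ(2) = 2 − 1 = 1.
φ(17) = 17 − 1 = 16.
φ(593) = 593 − 1 = 592.
Since φ is multiplicative, φ(20162) = 1 · 16 · 592 = 9472.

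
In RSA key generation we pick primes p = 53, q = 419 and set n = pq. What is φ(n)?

φ(pq) = (p−1)(q−1) = 52 · 418 = 21736.

21736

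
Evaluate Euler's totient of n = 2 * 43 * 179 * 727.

5427576

φ(11191438) = 11191438 · (1 − 1/2) · (1 − 1/43) · (1 − 1/179) · (1 − 1/727)
       = 11191438 · 5427576/11191438 = 5427576.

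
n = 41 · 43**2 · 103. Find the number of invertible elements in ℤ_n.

7368480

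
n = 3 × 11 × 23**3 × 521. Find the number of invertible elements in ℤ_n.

121035200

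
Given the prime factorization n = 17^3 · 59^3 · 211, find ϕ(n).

196051033920

φ(17^3) = 17^3 − 17^2 = 4913 − 289 = 4624.
φ(59^3) = 59^2·(59−1) = 3481·58 = 201898.
φ(211) = 211 − 1 = 210.
φ(212904702697) = 4624 × 201898 × 210 = 196051033920.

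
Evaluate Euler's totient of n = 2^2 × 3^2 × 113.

φ(2^2) = 2^2 − 2^1 = 4 − 2 = 2.
φ(3^2) = 3^2 − 3^1 = 9 − 3 = 6.
φ(113) = 113 − 1 = 112.
Since φ is multiplicative, φ(4068) = 2 · 6 · 112 = 1344.

1344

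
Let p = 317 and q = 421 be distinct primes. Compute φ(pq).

For distinct primes, φ(pq) = (p−1)(q−1) = 316 × 420 = 132720.

132720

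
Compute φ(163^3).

φ(4330747) = 4330747 · (1 − 1/163)
       = 4330747 · 162/163 = 4304178.

4304178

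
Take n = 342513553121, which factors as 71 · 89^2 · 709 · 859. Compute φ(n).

φ(342513553121) = 342513553121 · (1 − 1/71) · (1 − 1/89) · (1 − 1/709) · (1 − 1/859)
       = 342513553121 · 3741978240/3848466889 = 333036063360.

333036063360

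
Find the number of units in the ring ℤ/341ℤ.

300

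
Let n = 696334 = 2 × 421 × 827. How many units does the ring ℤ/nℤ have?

346920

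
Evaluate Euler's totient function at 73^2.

5256

φ(73^2) = 73^1·(73−1) = 73·72 = 5256.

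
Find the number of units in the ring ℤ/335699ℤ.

335699 = 7^2 × 13 × 17 × 31.
φ(7^2) = 7^2 − 7^1 = 49 − 7 = 42.
φ(13) = 13 − 1 = 12.
φ(17) = 17 − 1 = 16.
φ(31) = 31 − 1 = 30.
Since φ is multiplicative, φ(335699) = 42 · 12 · 16 · 30 = 241920.

241920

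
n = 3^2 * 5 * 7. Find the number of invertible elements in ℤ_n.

φ(315) = 315 · (1 − 1/3) · (1 − 1/5) · (1 − 1/7)
       = 315 · 48/105 = 144.

144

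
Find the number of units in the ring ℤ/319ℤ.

Prime factorization: 319 = 11 · 29.
φ(11) = 11 − 1 = 10.
φ(29) = 29 − 1 = 28.
φ(319) = 10 × 28 = 280.

280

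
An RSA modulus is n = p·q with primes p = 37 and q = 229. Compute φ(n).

8208

For distinct primes, φ(pq) = (p−1)(q−1) = 36 × 228 = 8208.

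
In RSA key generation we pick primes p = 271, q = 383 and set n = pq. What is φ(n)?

103140

φ(pq) = (p−1)(q−1) = 270 · 382 = 103140.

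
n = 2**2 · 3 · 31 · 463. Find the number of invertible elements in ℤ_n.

55440

φ(2^2) = 2^1·(2−1) = 2·1 = 2.
φ(3) = 3 − 1 = 2.
φ(31) = 31 − 1 = 30.
φ(463) = 463 − 1 = 462.
φ(172236) = 2 × 2 × 30 × 462 = 55440.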